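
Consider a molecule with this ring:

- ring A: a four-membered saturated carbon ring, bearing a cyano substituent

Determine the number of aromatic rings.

0

Ring A has only sp³ atoms, so it is not fully conjugated — not aromatic (cyclobutane).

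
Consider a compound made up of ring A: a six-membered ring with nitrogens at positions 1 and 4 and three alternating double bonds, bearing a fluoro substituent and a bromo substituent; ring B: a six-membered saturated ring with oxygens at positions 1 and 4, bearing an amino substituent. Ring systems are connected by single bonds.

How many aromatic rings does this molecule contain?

Ring A is fully conjugated (every ring atom contributes a p orbital); 3 ring double bonds give 6 π electrons. That satisfies 4n+2 with n=1, so ring A is aromatic (pyrazine).
Ring B has only sp³ atoms, so it is not fully conjugated — not aromatic (1,4-dioxane).
Aromatic: A. Total: 1.

1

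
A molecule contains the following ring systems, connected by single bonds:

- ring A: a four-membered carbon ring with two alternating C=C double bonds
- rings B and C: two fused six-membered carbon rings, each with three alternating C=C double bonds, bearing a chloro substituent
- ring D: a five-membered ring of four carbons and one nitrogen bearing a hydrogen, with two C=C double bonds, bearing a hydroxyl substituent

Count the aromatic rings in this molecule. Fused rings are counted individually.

Ring A has only sp² ring atoms; a planar conformation would have a fully conjugated π system of 4 electrons. But 4 = 4(1), which is 4n not 4n+2, so ring A is not aromatic (cyclobutadiene) — cyclobutadiene is antiaromatic and distorts to a rectangle.
Rings B and C form a fused bicyclic system with 10 sp² atoms and 10 π electrons from ring double bonds. 10 = 4(2)+2, so the system is aromatic and both rings count as aromatic (naphthalene).
Ring D is fully conjugated (every ring atom contributes a p orbital); 2 ring double bonds (4 π electrons) plus a heteroatom lone pair (2) give 6 π electrons. That satisfies 4n+2 with n=1, so ring D is aromatic (pyrrole).
Aromatic: B, C, D. Total: 3.

3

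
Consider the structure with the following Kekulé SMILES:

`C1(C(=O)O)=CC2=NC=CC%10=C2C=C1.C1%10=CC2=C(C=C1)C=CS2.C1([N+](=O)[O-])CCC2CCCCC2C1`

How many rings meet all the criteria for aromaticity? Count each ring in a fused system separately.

4

The SMILES encodes two fused six-membered rings, each with three alternating double bonds; one ring is all carbon and the other has one ring nitrogen; a six-membered carbon ring with three alternating C=C double bonds, fused to a five-membered ring containing one sulfur and two C=C double bonds; two fused six-membered saturated carbon rings.
The fused 6/6-membered bicyclic (with one nitrogen) is a single π system with 10 sp² atoms and 10 π electrons from ring double bonds. 10 = 4(2)+2, so the system is aromatic and both rings count as aromatic (quinoline).
The fused 6/5-membered bicyclic (with one sulfur) is a single π system with 9 sp² atoms and 10 π electrons from ring double bonds plus a heteroatom lone pair. 10 = 4(2)+2, so the system is aromatic and both rings count as aromatic (benzothiophene).
The 6-membered ring has only sp³ atoms, so it is not fully conjugated — not aromatic (cyclohexane ring).
The second 6-membered ring has only sp³ atoms, so it is not fully conjugated — not aromatic (cyclohexane ring).
4 of the 6 rings are aromatic. Total: 4.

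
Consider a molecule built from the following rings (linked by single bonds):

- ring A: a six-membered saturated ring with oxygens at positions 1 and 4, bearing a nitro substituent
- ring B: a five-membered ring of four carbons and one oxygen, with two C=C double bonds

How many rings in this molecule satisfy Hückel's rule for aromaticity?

1

Ring A has only sp³ atoms, so it is not fully conjugated — not aromatic (1,4-dioxane).
Ring B has a continuous p-orbital overlap around the ring; 2 ring double bonds (4 π electrons) plus a heteroatom lone pair (2) give 6 π electrons. Since 6 = 4n+2 (n=1), ring B is aromatic (furan).
Aromatic: B. Total: 1.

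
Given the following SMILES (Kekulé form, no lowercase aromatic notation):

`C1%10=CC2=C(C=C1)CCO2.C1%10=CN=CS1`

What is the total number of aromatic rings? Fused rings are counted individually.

The SMILES encodes a six-membered carbon ring with three alternating C=C double bonds, fused to a five-membered ring containing one oxygen and two sp³ carbons; a five-membered ring with a sulfur at position 1 and a nitrogen at position 3 (in a C=N bond), with two double bonds.
The 6-membered ring is planar and fully conjugated; 3 ring double bonds give 6 π electrons. 6 = 4(1)+2, so it is aromatic (benzene ring).
The 5-membered ring with one oxygen has two sp³ carbons, so it is not fully conjugated — not aromatic (oxolane ring).
The 5-membered ring with one sulfur and one =N– is planar and fully conjugated; 2 ring double bonds (4 π electrons) plus a heteroatom lone pair (2) give 6 π electrons. That satisfies 4n+2 with n=1, so it is aromatic (thiazole).
2 of the 3 rings are aromatic. Total: 2.

2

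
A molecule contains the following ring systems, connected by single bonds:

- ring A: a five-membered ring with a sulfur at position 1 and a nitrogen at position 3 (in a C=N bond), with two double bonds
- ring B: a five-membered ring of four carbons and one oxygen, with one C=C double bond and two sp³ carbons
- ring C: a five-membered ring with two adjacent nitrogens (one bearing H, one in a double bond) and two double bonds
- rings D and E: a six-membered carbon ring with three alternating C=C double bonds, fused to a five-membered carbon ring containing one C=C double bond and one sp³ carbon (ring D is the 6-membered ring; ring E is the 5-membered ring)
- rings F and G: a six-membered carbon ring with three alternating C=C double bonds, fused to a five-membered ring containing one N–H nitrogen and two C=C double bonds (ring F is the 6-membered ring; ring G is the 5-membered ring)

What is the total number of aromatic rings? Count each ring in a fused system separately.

Ring A is planar and fully conjugated; 2 ring double bonds (4 π electrons) plus a heteroatom lone pair (2) give 6 π electrons. Since 6 = 4n+2 (n=1), ring A is aromatic (thiazole).
Ring B has two sp³ carbons, so it is not fully conjugated — not aromatic (2,3-dihydrofuran).
Ring C is fully conjugated (every ring atom contributes a p orbital); 2 ring double bonds (4 π electrons) plus a heteroatom lone pair (2) give 6 π electrons. That satisfies 4n+2 with n=1, so ring C is aromatic (pyrazole).
Ring D is fully conjugated (every ring atom contributes a p orbital); 3 ring double bonds give 6 π electrons. That satisfies 4n+2 with n=1, so ring D is aromatic (benzene ring).
Ring E has one sp³ carbon, so it is not fully conjugated — not aromatic (cyclopentene ring).
Rings F and G form a fused bicyclic system (with one N–H) with 9 sp² atoms and 10 π electrons from ring double bonds plus a heteroatom lone pair. 10 = 4(2)+2, so the system is aromatic and both rings count as aromatic (indole).
Aromatic: A, C, D, F, G. Total: 5.

5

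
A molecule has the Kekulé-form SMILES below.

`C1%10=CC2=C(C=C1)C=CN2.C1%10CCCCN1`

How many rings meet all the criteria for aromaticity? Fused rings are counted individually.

The SMILES encodes a six-membered carbon ring with three alternating C=C double bonds, fused to a five-membered ring containing one N–H nitrogen and two C=C double bonds; a six-membered saturated ring of five carbons and one N–H nitrogen.
The fused 6/5-membered bicyclic (with one N–H) is a single π system with 9 sp² atoms and 10 π electrons from ring double bonds plus a heteroatom lone pair. 10 = 4(2)+2, so the system is aromatic and both rings count as aromatic (indole).
The 6-membered ring with one N–H has only sp³ atoms, so it is not fully conjugated — not aromatic (piperidine).
2 of the 3 rings are aromatic. Total: 2.

2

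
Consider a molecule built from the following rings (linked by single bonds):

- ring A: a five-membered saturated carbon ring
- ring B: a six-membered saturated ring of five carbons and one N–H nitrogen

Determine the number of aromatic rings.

0

Ring A has only sp³ atoms, so it is not fully conjugated — not aromatic (cyclopentane).
Ring B has only sp³ atoms, so it is not fully conjugated — not aromatic (piperidine).
No ring is aromatic. Total: 0.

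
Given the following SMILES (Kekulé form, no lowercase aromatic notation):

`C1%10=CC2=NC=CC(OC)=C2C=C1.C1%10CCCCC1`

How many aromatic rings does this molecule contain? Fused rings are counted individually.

The SMILES encodes two fused six-membered rings, each with three alternating double bonds; one ring is all carbon and the other has one ring nitrogen; a six-membered saturated carbon ring.
The fused 6/6-membered bicyclic (with one nitrogen) is a single π system with 10 sp² atoms and 10 π electrons from ring double bonds. 10 = 4(2)+2, so the system is aromatic and both rings count as aromatic (quinoline).
The 6-membered ring has only sp³ atoms, so it is not fully conjugated — not aromatic (cyclohexane).
2 of the 3 rings are aromatic. Total: 2.

2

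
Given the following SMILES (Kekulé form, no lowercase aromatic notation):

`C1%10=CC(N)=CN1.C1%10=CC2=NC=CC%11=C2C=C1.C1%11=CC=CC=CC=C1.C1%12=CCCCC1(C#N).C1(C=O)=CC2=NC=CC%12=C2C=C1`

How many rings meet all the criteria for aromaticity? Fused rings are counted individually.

The SMILES encodes a five-membered ring of four carbons and one nitrogen bearing a hydrogen, with two C=C double bonds; two fused six-membered rings, each with three alternating double bonds; one ring is all carbon and the other has one ring nitrogen; an eight-membered carbon ring with four alternating C=C double bonds; a six-membered carbon ring with one C=C double bond; two fused six-membered rings, each with three alternating double bonds; one ring is all carbon and the other has one ring nitrogen.
The 5-membered ring with one N–H has a continuous p-orbital overlap around the ring; 2 ring double bonds (4 π electrons) plus a heteroatom lone pair (2) give 6 π electrons. Since 6 = 4n+2 (n=1), it is aromatic (pyrrole).
The fused 6/6-membered bicyclic (with one nitrogen) is a single π system with 10 sp² atoms and 10 π electrons from ring double bonds. 10 = 4(2)+2, so the system is aromatic and both rings count as aromatic (quinoline).
The 8-membered ring has only sp² ring atoms; a planar conformation would have a fully conjugated π system of 8 electrons. But 8 = 4(2), which is 4n not 4n+2, so it is not aromatic (cyclooctatetraene) — cyclooctatetraene distorts into a non-planar tub to avoid antiaromaticity.
The 6-membered ring has four sp³ carbons, so it is not fully conjugated — not aromatic (cyclohexene).
The fused 6/6-membered bicyclic (with one nitrogen) is a single π system with 10 sp² atoms and 10 π electrons from ring double bonds. 10 = 4(2)+2, so the system is aromatic and both rings count as aromatic (quinoline).
5 of the 7 rings are aromatic. Total: 5.

5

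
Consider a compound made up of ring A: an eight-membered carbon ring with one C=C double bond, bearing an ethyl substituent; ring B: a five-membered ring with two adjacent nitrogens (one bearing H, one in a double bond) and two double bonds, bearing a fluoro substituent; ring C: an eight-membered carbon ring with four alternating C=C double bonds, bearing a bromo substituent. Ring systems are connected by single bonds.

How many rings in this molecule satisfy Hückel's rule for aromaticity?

Ring A has six sp³ carbons, so it is not fully conjugated — not aromatic (cyclooctene).
Ring B is planar and fully conjugated; 2 ring double bonds (4 π electrons) plus a heteroatom lone pair (2) give 6 π electrons. 6 = 4(1)+2, so ring B is aromatic (pyrazole).
Ring C has only sp² ring atoms; a planar conformation would have a fully conjugated π system of 8 electrons. But 8 = 4(2), which is 4n not 4n+2, so ring C is not aromatic (cyclooctatetraene) — cyclooctatetraene distorts into a non-planar tub to avoid antiaromaticity.
Aromatic: B. Total: 1.

1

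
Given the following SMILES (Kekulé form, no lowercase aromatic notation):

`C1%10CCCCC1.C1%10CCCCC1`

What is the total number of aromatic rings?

The SMILES encodes a six-membered saturated carbon ring; a six-membered saturated carbon ring.
The 6-membered ring has only sp³ atoms, so it is not fully conjugated — not aromatic (cyclohexane).
The second 6-membered ring has only sp³ atoms, so it is not fully conjugated — not aromatic (cyclohexane).
None of the rings are aromatic. Total: 0.

0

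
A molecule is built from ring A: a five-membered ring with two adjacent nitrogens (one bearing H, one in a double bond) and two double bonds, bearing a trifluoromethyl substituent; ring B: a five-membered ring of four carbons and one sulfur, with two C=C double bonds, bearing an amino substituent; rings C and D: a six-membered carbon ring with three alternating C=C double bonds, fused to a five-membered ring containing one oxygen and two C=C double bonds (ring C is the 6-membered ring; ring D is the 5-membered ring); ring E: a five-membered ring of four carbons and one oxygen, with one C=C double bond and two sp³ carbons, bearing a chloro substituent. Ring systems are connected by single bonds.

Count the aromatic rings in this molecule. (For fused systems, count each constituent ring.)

Ring A is fully conjugated (every ring atom contributes a p orbital); 2 ring double bonds (4 π electrons) plus a heteroatom lone pair (2) give 6 π electrons. 6 = 4(1)+2, so ring A is aromatic (pyrazole).
Ring B is planar and fully conjugated; 2 ring double bonds (4 π electrons) plus a heteroatom lone pair (2) give 6 π electrons. That satisfies 4n+2 with n=1, so ring B is aromatic (thiophene).
Rings C and D form a fused bicyclic system (with one oxygen) with 9 sp² atoms and 10 π electrons from ring double bonds plus a heteroatom lone pair. 10 = 4(2)+2, so the system is aromatic and both rings count as aromatic (benzofuran).
Ring E has two sp³ carbons, so it is not fully conjugated — not aromatic (2,3-dihydrofuran).
Aromatic: A, B, C, D. Total: 4.

4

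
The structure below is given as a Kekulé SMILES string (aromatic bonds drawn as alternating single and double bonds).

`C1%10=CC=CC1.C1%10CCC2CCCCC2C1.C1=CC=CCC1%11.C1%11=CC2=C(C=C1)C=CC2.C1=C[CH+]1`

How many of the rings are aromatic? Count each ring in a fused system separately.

The SMILES encodes a five-membered carbon ring with two conjugated C=C double bonds and one sp³ carbon; two fused six-membered saturated carbon rings; a six-membered carbon ring with two conjugated C=C double bonds and two sp³ carbons; a six-membered carbon ring with three alternating C=C double bonds, fused to a five-membered carbon ring containing one C=C double bond and one sp³ carbon; a three-membered all-carbon ring bearing a positive charge on one carbon, with one C=C double bond.
The 5-membered ring has one sp³ carbon, so it is not fully conjugated — not aromatic (cyclopentadiene).
The 6-membered ring has only sp³ atoms, so it is not fully conjugated — not aromatic (cyclohexane ring).
The second 6-membered ring has only sp³ atoms, so it is not fully conjugated — not aromatic (cyclohexane ring).
The third 6-membered ring has two sp³ carbons, so it is not fully conjugated — not aromatic (1,3-cyclohexadiene).
The fourth 6-membered ring is fully conjugated (every ring atom contributes a p orbital); 3 ring double bonds give 6 π electrons. That satisfies 4n+2 with n=1, so it is aromatic (benzene ring).
The second 5-membered ring has one sp³ carbon, so it is not fully conjugated — not aromatic (cyclopentene ring).
The 3-membered ring is fully conjugated (every ring atom contributes a p orbital); 1 ring double bond (2 π electrons) plus the carbocation's empty p orbital (0, but keeps the ring conjugated) give 2 π electrons. 2 = 4(0)+2, so it is aromatic (cyclopropenyl cation).
2 of the 7 rings are aromatic. Total: 2.

2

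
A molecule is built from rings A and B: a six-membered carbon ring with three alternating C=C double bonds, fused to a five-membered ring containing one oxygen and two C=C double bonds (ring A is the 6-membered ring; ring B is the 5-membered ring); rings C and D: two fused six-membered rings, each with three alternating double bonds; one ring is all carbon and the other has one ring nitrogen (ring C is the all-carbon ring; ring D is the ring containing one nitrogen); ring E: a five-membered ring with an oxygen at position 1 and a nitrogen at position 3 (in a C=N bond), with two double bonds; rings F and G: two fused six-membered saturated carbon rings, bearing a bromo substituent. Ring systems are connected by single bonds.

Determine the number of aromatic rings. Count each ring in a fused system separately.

Rings A and B form a fused bicyclic system (with one oxygen) with 9 sp² atoms and 10 π electrons from ring double bonds plus a heteroatom lone pair. 10 = 4(2)+2, so the system is aromatic and both rings count as aromatic (benzofuran).
Rings C and D form a fused bicyclic system (with one nitrogen) with 10 sp² atoms and 10 π electrons from ring double bonds. 10 = 4(2)+2, so the system is aromatic and both rings count as aromatic (quinoline).
Ring E has a continuous p-orbital overlap around the ring; 2 ring double bonds (4 π electrons) plus a heteroatom lone pair (2) give 6 π electrons. 6 = 4(1)+2, so ring E is aromatic (oxazole).
Ring F has only sp³ atoms, so it is not fully conjugated — not aromatic (cyclohexane ring).
Ring G has only sp³ atoms, so it is not fully conjugated — not aromatic (cyclohexane ring).
Aromatic: A, B, C, D, E. Total: 5.

5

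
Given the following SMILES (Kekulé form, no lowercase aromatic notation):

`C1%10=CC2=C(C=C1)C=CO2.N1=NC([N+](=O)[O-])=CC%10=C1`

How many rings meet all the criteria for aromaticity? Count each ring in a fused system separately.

3

The SMILES encodes a six-membered carbon ring with three alternating C=C double bonds, fused to a five-membered ring containing one oxygen and two C=C double bonds; a six-membered ring with two adjacent nitrogens and three alternating double bonds.
The fused 6/5-membered bicyclic (with one oxygen) is a single π system with 9 sp² atoms and 10 π electrons from ring double bonds plus a heteroatom lone pair. 10 = 4(2)+2, so the system is aromatic and both rings count as aromatic (benzofuran).
The 6-membered ring with two nitrogens (1,2) has a continuous p-orbital overlap around the ring; 3 ring double bonds give 6 π electrons. 6 = 4(1)+2, so it is aromatic (pyridazine).
3 of the 3 rings are aromatic. Total: 3.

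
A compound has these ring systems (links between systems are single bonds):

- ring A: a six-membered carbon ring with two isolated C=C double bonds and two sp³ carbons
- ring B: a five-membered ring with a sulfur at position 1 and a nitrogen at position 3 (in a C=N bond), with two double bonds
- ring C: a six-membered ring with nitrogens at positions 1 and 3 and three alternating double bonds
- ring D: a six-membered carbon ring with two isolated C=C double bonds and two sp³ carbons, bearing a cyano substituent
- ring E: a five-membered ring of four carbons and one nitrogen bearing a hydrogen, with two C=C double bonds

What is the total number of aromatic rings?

3

Ring A has two sp³ carbons, so it is not fully conjugated — not aromatic (1,4-cyclohexadiene).
Ring B has a continuous p-orbital overlap around the ring; 2 ring double bonds (4 π electrons) plus a heteroatom lone pair (2) give 6 π electrons. That satisfies 4n+2 with n=1, so ring B is aromatic (thiazole).
Ring C is fully conjugated (every ring atom contributes a p orbital); 3 ring double bonds give 6 π electrons. That satisfies 4n+2 with n=1, so ring C is aromatic (pyrimidine).
Ring D has two sp³ carbons, so it is not fully conjugated — not aromatic (1,4-cyclohexadiene).
Ring E is fully conjugated (every ring atom contributes a p orbital); 2 ring double bonds (4 π electrons) plus a heteroatom lone pair (2) give 6 π electrons. That satisfies 4n+2 with n=1, so ring E is aromatic (pyrrole).
Aromatic: B, C, E. Total: 3.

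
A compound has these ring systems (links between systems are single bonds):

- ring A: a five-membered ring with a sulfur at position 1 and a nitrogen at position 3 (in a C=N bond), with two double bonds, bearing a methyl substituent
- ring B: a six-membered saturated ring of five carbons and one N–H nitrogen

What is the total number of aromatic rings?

1

Ring A is planar and fully conjugated; 2 ring double bonds (4 π electrons) plus a heteroatom lone pair (2) give 6 π electrons. That satisfies 4n+2 with n=1, so ring A is aromatic (thiazole).
Ring B has only sp³ atoms, so it is not fully conjugated — not aromatic (piperidine).
Aromatic: A. Total: 1.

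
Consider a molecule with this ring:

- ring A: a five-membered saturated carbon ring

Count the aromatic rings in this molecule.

0

Ring A has only sp³ atoms, so it is not fully conjugated — not aromatic (cyclopentane).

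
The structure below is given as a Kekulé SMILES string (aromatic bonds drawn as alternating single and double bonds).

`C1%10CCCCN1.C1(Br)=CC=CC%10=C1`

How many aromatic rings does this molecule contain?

1

The SMILES encodes a six-membered saturated ring of five carbons and one N–H nitrogen; a six-membered carbon ring with three alternating C=C double bonds.
The 6-membered ring with one N–H has only sp³ atoms, so it is not fully conjugated — not aromatic (piperidine).
The 6-membered ring is fully conjugated (every ring atom contributes a p orbital); 3 ring double bonds give 6 π electrons. Since 6 = 4n+2 (n=1), it is aromatic (benzene).
1 of the 2 rings is aromatic. Total: 1.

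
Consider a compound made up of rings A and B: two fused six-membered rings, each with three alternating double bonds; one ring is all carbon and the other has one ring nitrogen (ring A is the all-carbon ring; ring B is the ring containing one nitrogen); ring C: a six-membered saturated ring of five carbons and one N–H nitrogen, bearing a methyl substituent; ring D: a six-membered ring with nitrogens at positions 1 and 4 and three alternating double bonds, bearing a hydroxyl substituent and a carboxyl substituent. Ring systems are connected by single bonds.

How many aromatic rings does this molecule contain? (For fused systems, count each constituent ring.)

Rings A and B form a fused bicyclic system (with one nitrogen) with 10 sp² atoms and 10 π electrons from ring double bonds. 10 = 4(2)+2, so the system is aromatic and both rings count as aromatic (quinoline).
Ring C has only sp³ atoms, so it is not fully conjugated — not aromatic (piperidine).
Ring D is planar and fully conjugated; 3 ring double bonds give 6 π electrons. That satisfies 4n+2 with n=1, so ring D is aromatic (pyrazine).
Aromatic: A, B, D. Total: 3.

3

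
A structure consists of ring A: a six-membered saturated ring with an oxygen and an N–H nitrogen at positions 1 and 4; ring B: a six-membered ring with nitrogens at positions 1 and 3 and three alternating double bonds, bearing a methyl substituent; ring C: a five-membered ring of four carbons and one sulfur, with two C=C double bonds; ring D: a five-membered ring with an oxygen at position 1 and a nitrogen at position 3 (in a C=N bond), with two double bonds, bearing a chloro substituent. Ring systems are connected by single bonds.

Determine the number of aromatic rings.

3

Ring A has only sp³ atoms, so it is not fully conjugated — not aromatic (morpholine).
Ring B is fully conjugated (every ring atom contributes a p orbital); 3 ring double bonds give 6 π electrons. Since 6 = 4n+2 (n=1), ring B is aromatic (pyrimidine).
Ring C has a continuous p-orbital overlap around the ring; 2 ring double bonds (4 π electrons) plus a heteroatom lone pair (2) give 6 π electrons. That satisfies 4n+2 with n=1, so ring C is aromatic (thiophene).
Ring D is planar and fully conjugated; 2 ring double bonds (4 π electrons) plus a heteroatom lone pair (2) give 6 π electrons. That satisfies 4n+2 with n=1, so ring D is aromatic (oxazole).
Aromatic: B, C, D. Total: 3.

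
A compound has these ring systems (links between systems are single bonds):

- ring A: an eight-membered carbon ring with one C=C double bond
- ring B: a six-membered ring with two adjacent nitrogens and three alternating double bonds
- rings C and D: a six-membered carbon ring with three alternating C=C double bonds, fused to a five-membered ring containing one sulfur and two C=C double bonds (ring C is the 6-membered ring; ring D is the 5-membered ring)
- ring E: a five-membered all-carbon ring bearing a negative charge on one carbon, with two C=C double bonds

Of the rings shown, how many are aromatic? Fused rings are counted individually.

4

Ring A has six sp³ carbons, so it is not fully conjugated — not aromatic (cyclooctene).
Ring B has a continuous p-orbital overlap around the ring; 3 ring double bonds give 6 π electrons. Since 6 = 4n+2 (n=1), ring B is aromatic (pyridazine).
Rings C and D form a fused bicyclic system (with one sulfur) with 9 sp² atoms and 10 π electrons from ring double bonds plus a heteroatom lone pair. 10 = 4(2)+2, so the system is aromatic and both rings count as aromatic (benzothiophene).
Ring E has a continuous p-orbital overlap around the ring; 2 ring double bonds (4 π electrons) plus the carbanion lone pair (2) give 6 π electrons. 6 = 4(1)+2, so ring E is aromatic (cyclopentadienyl anion).
Aromatic: B, C, D, E. Total: 4.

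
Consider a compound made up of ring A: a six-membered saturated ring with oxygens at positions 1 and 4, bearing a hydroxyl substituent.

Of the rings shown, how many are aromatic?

0

Ring A has only sp³ atoms, so it is not fully conjugated — not aromatic (1,4-dioxane).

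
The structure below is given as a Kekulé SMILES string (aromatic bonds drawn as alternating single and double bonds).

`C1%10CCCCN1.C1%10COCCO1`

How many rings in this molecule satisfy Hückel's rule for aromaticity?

0

The SMILES encodes a six-membered saturated ring of five carbons and one N–H nitrogen; a six-membered saturated ring with oxygens at positions 1 and 4.
The 6-membered ring with one N–H has only sp³ atoms, so it is not fully conjugated — not aromatic (piperidine).
The 6-membered ring with two oxygens (1,4) has only sp³ atoms, so it is not fully conjugated — not aromatic (1,4-dioxane).
None of the rings are aromatic. Total: 0.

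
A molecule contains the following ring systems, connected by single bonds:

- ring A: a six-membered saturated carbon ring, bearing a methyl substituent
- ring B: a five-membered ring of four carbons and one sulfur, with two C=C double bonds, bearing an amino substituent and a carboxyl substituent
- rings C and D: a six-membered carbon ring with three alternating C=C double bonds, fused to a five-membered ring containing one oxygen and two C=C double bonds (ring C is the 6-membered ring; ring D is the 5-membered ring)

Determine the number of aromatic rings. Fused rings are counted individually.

3

Ring A has only sp³ atoms, so it is not fully conjugated — not aromatic (cyclohexane).
Ring B is fully conjugated (every ring atom contributes a p orbital); 2 ring double bonds (4 π electrons) plus a heteroatom lone pair (2) give 6 π electrons. Since 6 = 4n+2 (n=1), ring B is aromatic (thiophene).
Rings C and D form a fused bicyclic system (with one oxygen) with 9 sp² atoms and 10 π electrons from ring double bonds plus a heteroatom lone pair. 10 = 4(2)+2, so the system is aromatic and both rings count as aromatic (benzofuran).
Aromatic: B, C, D. Total: 3.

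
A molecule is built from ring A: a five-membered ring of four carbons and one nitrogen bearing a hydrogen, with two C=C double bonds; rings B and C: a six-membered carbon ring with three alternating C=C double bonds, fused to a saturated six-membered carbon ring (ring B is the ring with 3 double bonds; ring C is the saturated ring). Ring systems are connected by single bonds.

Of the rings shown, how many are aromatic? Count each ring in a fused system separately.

2

Ring A is fully conjugated (every ring atom contributes a p orbital); 2 ring double bonds (4 π electrons) plus a heteroatom lone pair (2) give 6 π electrons. Since 6 = 4n+2 (n=1), ring A is aromatic (pyrrole).
Ring B has a continuous p-orbital overlap around the ring; 3 ring double bonds give 6 π electrons. That satisfies 4n+2 with n=1, so ring B is aromatic (benzene ring).
Ring C has four sp³ carbons, so it is not fully conjugated — not aromatic (cyclohexane ring).
Aromatic: A, B. Total: 2.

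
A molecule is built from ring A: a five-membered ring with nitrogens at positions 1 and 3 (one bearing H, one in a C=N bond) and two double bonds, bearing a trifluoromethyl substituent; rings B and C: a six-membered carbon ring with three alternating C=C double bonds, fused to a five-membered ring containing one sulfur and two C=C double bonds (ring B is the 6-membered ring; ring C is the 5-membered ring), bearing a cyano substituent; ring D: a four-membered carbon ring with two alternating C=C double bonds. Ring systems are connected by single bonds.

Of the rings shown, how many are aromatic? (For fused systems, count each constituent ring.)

3

Ring A has a continuous p-orbital overlap around the ring; 2 ring double bonds (4 π electrons) plus a heteroatom lone pair (2) give 6 π electrons. That satisfies 4n+2 with n=1, so ring A is aromatic (imidazole).
Rings B and C form a fused bicyclic system (with one sulfur) with 9 sp² atoms and 10 π electrons from ring double bonds plus a heteroatom lone pair. 10 = 4(2)+2, so the system is aromatic and both rings count as aromatic (benzothiophene).
Ring D has only sp² ring atoms; a planar conformation would have a fully conjugated π system of 4 electrons. But 4 = 4(1), which is 4n not 4n+2, so ring D is not aromatic (cyclobutadiene) — cyclobutadiene is antiaromatic and distorts to a rectangle.
Aromatic: A, B, C. Total: 3.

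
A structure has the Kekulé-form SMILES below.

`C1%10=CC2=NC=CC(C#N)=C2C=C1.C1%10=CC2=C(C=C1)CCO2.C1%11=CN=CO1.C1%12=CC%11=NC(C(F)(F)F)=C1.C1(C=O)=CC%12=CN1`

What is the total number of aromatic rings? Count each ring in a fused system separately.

The SMILES encodes two fused six-membered rings, each with three alternating double bonds; one ring is all carbon and the other has one ring nitrogen; a six-membered carbon ring with three alternating C=C double bonds, fused to a five-membered ring containing one oxygen and two sp³ carbons; a five-membered ring with an oxygen at position 1 and a nitrogen at position 3 (in a C=N bond), with two double bonds; a six-membered ring of five carbons and one nitrogen with three alternating double bonds; a five-membered ring of four carbons and one nitrogen bearing a hydrogen, with two C=C double bonds.
The fused 6/6-membered bicyclic (with one nitrogen) is a single π system with 10 sp² atoms and 10 π electrons from ring double bonds. 10 = 4(2)+2, so the system is aromatic and both rings count as aromatic (quinoline).
The 6-membered ring is planar and fully conjugated; 3 ring double bonds give 6 π electrons. Since 6 = 4n+2 (n=1), it is aromatic (benzene ring).
The 5-membered ring with one oxygen has two sp³ carbons, so it is not fully conjugated — not aromatic (oxolane ring).
The 5-membered ring with one oxygen and one =N– has a continuous p-orbital overlap around the ring; 2 ring double bonds (4 π electrons) plus a heteroatom lone pair (2) give 6 π electrons. 6 = 4(1)+2, so it is aromatic (oxazole).
The 6-membered ring with one nitrogen has a continuous p-orbital overlap around the ring; 3 ring double bonds give 6 π electrons. That satisfies 4n+2 with n=1, so it is aromatic (pyridine).
The 5-membered ring with one N–H is fully conjugated (every ring atom contributes a p orbital); 2 ring double bonds (4 π electrons) plus a heteroatom lone pair (2) give 6 π electrons. 6 = 4(1)+2, so it is aromatic (pyrrole).
6 of the 7 rings are aromatic. Total: 6.

6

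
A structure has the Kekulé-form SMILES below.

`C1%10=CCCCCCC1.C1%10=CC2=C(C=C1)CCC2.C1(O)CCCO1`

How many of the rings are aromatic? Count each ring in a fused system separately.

1

The SMILES encodes an eight-membered carbon ring with one C=C double bond; a six-membered carbon ring with three alternating C=C double bonds, fused to a saturated five-membered carbon ring; a five-membered saturated ring of four carbons and one oxygen.
The 8-membered ring has six sp³ carbons, so it is not fully conjugated — not aromatic (cyclooctene).
The 6-membered ring is planar and fully conjugated; 3 ring double bonds give 6 π electrons. 6 = 4(1)+2, so it is aromatic (benzene ring).
The 5-membered ring has three sp³ carbons, so it is not fully conjugated — not aromatic (cyclopentane ring).
The 5-membered ring with one oxygen has only sp³ atoms, so it is not fully conjugated — not aromatic (tetrahydrofuran).
1 of the 4 rings is aromatic. Total: 1.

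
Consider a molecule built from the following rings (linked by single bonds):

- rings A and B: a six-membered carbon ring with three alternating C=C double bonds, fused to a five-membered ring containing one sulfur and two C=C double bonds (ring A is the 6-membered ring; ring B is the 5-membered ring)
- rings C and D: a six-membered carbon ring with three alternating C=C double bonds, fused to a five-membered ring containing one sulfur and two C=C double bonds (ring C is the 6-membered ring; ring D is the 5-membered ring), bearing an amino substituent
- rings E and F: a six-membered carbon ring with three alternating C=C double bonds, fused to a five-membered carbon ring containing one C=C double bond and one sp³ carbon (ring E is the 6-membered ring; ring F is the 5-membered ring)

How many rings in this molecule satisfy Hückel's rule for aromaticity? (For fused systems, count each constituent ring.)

Rings A and B form a fused bicyclic system (with one sulfur) with 9 sp² atoms and 10 π electrons from ring double bonds plus a heteroatom lone pair. 10 = 4(2)+2, so the system is aromatic and both rings count as aromatic (benzothiophene).
Rings C and D form a fused bicyclic system (with one sulfur) with 9 sp² atoms and 10 π electrons from ring double bonds plus a heteroatom lone pair. 10 = 4(2)+2, so the system is aromatic and both rings count as aromatic (benzothiophene).
Ring E is fully conjugated (every ring atom contributes a p orbital); 3 ring double bonds give 6 π electrons. That satisfies 4n+2 with n=1, so ring E is aromatic (benzene ring).
Ring F has one sp³ carbon, so it is not fully conjugated — not aromatic (cyclopentene ring).
Aromatic: A, B, C, D, E. Total: 5.

5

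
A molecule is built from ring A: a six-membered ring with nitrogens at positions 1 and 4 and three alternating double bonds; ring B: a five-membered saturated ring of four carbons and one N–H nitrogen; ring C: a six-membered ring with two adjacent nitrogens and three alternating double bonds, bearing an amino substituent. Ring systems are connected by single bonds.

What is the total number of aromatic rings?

2

Ring A is planar and fully conjugated; 3 ring double bonds give 6 π electrons. Since 6 = 4n+2 (n=1), ring A is aromatic (pyrazine).
Ring B has only sp³ atoms, so it is not fully conjugated — not aromatic (pyrrolidine).
Ring C has a continuous p-orbital overlap around the ring; 3 ring double bonds give 6 π electrons. That satisfies 4n+2 with n=1, so ring C is aromatic (pyridazine).
Aromatic: A, C. Total: 2.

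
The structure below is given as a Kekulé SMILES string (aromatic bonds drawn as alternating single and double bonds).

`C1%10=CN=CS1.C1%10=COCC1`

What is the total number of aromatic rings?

The SMILES encodes a five-membered ring with a sulfur at position 1 and a nitrogen at position 3 (in a C=N bond), with two double bonds; a five-membered ring of four carbons and one oxygen, with one C=C double bond and two sp³ carbons.
The 5-membered ring with one sulfur and one =N– is planar and fully conjugated; 2 ring double bonds (4 π electrons) plus a heteroatom lone pair (2) give 6 π electrons. That satisfies 4n+2 with n=1, so it is aromatic (thiazole).
The 5-membered ring with one oxygen has two sp³ carbons, so it is not fully conjugated — not aromatic (2,3-dihydrofuran).
1 of the 2 rings is aromatic. Total: 1.

1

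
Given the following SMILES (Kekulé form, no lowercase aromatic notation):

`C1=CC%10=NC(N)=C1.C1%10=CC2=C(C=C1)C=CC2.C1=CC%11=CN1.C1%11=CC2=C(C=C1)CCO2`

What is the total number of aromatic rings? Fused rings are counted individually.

4

The SMILES encodes a six-membered ring of five carbons and one nitrogen with three alternating double bonds; a six-membered carbon ring with three alternating C=C double bonds, fused to a five-membered carbon ring containing one C=C double bond and one sp³ carbon; a five-membered ring of four carbons and one nitrogen bearing a hydrogen, with two C=C double bonds; a six-membered carbon ring with three alternating C=C double bonds, fused to a five-membered ring containing one oxygen and two sp³ carbons.
The 6-membered ring with one nitrogen is fully conjugated (every ring atom contributes a p orbital); 3 ring double bonds give 6 π electrons. Since 6 = 4n+2 (n=1), it is aromatic (pyridine).
The 6-membered ring has a continuous p-orbital overlap around the ring; 3 ring double bonds give 6 π electrons. Since 6 = 4n+2 (n=1), it is aromatic (benzene ring).
The 5-membered ring has one sp³ carbon, so it is not fully conjugated — not aromatic (cyclopentene ring).
The 5-membered ring with one N–H is fully conjugated (every ring atom contributes a p orbital); 2 ring double bonds (4 π electrons) plus a heteroatom lone pair (2) give 6 π electrons. 6 = 4(1)+2, so it is aromatic (pyrrole).
The second 6-membered ring has a continuous p-orbital overlap around the ring; 3 ring double bonds give 6 π electrons. Since 6 = 4n+2 (n=1), it is aromatic (benzene ring).
The 5-membered ring with one oxygen has two sp³ carbons, so it is not fully conjugated — not aromatic (oxolane ring).
4 of the 6 rings are aromatic. Total: 4.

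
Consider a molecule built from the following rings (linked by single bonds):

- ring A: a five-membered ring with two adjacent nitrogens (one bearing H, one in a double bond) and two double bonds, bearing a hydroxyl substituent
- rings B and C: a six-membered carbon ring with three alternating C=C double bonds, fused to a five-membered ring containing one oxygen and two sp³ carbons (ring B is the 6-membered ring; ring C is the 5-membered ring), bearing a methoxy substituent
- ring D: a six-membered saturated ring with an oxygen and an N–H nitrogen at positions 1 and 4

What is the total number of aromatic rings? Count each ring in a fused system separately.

Ring A is planar and fully conjugated; 2 ring double bonds (4 π electrons) plus a heteroatom lone pair (2) give 6 π electrons. 6 = 4(1)+2, so ring A is aromatic (pyrazole).
Ring B has a continuous p-orbital overlap around the ring; 3 ring double bonds give 6 π electrons. 6 = 4(1)+2, so ring B is aromatic (benzene ring).
Ring C has two sp³ carbons, so it is not fully conjugated — not aromatic (oxolane ring).
Ring D has only sp³ atoms, so it is not fully conjugated — not aromatic (morpholine).
Aromatic: A, B. Total: 2.

2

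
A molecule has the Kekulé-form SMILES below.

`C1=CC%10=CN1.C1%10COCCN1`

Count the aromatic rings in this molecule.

1

The SMILES encodes a five-membered ring of four carbons and one nitrogen bearing a hydrogen, with two C=C double bonds; a six-membered saturated ring with an oxygen and an N–H nitrogen at positions 1 and 4.
The 5-membered ring with one N–H is fully conjugated (every ring atom contributes a p orbital); 2 ring double bonds (4 π electrons) plus a heteroatom lone pair (2) give 6 π electrons. That satisfies 4n+2 with n=1, so it is aromatic (pyrrole).
The 6-membered ring with one oxygen and one N–H (1,4) has only sp³ atoms, so it is not fully conjugated — not aromatic (morpholine).
1 of the 2 rings is aromatic. Total: 1.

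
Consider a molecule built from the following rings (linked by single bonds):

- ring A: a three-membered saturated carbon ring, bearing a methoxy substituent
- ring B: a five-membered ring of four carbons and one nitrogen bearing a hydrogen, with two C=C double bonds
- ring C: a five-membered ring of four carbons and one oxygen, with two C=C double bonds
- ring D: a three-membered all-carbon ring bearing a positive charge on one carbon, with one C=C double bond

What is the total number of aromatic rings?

3

Ring A has only sp³ atoms, so it is not fully conjugated — not aromatic (cyclopropane).
Ring B is planar and fully conjugated; 2 ring double bonds (4 π electrons) plus a heteroatom lone pair (2) give 6 π electrons. Since 6 = 4n+2 (n=1), ring B is aromatic (pyrrole).
Ring C is planar and fully conjugated; 2 ring double bonds (4 π electrons) plus a heteroatom lone pair (2) give 6 π electrons. That satisfies 4n+2 with n=1, so ring C is aromatic (furan).
Ring D is planar and fully conjugated; 1 ring double bond (2 π electrons) plus the carbocation's empty p orbital (0, but keeps the ring conjugated) give 2 π electrons. 2 = 4(0)+2, so ring D is aromatic (cyclopropenyl cation).
Aromatic: B, C, D. Total: 3.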